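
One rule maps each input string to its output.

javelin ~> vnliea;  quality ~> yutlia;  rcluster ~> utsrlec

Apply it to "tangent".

tnngea

The pattern: delete the first character, then sort the characters into reverse alphabetical order.
Starting from "tangent": after the first operation, "angent"; after the second, "tnngea".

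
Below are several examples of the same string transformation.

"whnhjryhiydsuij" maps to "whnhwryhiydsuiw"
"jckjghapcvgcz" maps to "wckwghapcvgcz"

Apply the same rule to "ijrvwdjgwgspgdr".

Each output is the input with this applied: replace every "j" with "w".
So "ijrvwdjgwgspgdr" becomes "iwrvwdwgwgspgdr".

iwrvwdwgwgspgdr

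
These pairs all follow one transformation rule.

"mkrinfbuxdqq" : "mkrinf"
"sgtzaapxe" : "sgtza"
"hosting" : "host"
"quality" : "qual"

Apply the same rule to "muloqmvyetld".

muloqm

What's happening: take characters alternately from the front and the back (1st, last, 2nd, 2nd-last, ...), then keep every other character starting from the first (positions 1st, 3rd, 5th, ...).
Working it through for "muloqmvyetld": intermediate "mdulltoeqymv", final "muloqm".
(Check on "sgtzaapxe": → "segxtpzaa" → "sgtza" ✓)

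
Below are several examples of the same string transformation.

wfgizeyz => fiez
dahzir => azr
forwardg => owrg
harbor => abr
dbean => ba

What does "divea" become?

ie

Looking at the pairs, the operation is to keep every other character starting from the second (positions 2nd, 4th, 6th, ...).
On "divea" that produces "ie".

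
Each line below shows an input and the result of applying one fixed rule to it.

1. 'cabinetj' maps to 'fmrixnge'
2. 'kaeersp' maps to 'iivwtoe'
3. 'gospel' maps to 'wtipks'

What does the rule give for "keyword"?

The transformation: shift every letter 4 places forward in the alphabet (wrapping around), then move the first 2 characters to the end (rotate left by 2).
Applying both steps to "keyword": "oicasvh", then "casvhoi".

casvhoi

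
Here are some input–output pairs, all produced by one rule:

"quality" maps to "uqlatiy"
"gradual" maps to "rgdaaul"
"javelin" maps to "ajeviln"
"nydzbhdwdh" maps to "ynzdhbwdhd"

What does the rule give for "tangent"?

Rule — swap each adjacent pair of characters (1↔2, 3↔4, ...).
Applying that to "tangent" gives "atgnnet".

atgnnet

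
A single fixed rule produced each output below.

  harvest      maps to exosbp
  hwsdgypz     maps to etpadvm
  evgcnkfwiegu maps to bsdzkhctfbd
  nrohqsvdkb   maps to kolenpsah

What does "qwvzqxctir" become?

ntswnuzqf

The pattern: delete the last character, then shift every letter 3 places backward in the alphabet (wrapping around).
Applying both steps to "qwvzqxctir": "qwvzqxcti", then "ntswnuzqf".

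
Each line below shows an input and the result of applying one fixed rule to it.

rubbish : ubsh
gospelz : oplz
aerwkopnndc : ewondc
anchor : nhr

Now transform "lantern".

The transformation: swap each adjacent pair of characters (1↔2, 3↔4, ...), then keep every other character starting from the first (positions 1st, 3rd, 5th, ...).
On "lantern": the first step gives "altnren", and the second then gives "atrn".

atrn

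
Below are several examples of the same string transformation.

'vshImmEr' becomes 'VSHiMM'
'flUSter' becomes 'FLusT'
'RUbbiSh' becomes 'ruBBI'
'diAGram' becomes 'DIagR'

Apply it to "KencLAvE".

Looking at the pairs, the operation is to delete the last 2 characters, then flip the case of every letter.
On "KencLAvE": the first step gives "KencLA", and the second then gives "kENCla".

kENCla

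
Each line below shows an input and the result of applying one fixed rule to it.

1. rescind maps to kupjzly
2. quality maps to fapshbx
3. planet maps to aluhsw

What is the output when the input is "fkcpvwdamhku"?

Rule — shift every letter 7 places forward in the alphabet (wrapping around), then reverse the string.
On "fkcpvwdamhku": the first step gives "mrjwcdkhtorb", and the second then gives "brothkdcwjrm".
(Check on "rescind": → "ylzjpuk" → "kupjzly" ✓)

brothkdcwjrm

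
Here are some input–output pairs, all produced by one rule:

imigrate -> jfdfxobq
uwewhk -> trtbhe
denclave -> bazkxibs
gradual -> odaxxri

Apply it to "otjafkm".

qlxghcj

What's happening: swap each adjacent pair of characters (1↔2, 3↔4, ...), then shift every letter 3 places backward in the alphabet (wrapping around).
Applying both steps to "otjafkm": "toajkfm", then "qlxghcj".
(Check on "imigrate": → "migiaret" → "jfdfxobq" ✓)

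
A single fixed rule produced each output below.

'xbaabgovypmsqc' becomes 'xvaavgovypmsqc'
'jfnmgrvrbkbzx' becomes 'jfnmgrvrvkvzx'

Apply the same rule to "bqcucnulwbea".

vqcucnulwvea

The rule is to replace every "b" with "v".
Applying that to "bqcucnulwbea" gives "vqcucnulwvea".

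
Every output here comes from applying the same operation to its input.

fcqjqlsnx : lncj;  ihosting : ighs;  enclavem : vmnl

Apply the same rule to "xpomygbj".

gjpm

The transformation: keep every other character starting from the second (positions 2nd, 4th, 6th, ...), then swap the front and back halves of the string.
On "xpomygbj" that produces "gjpm".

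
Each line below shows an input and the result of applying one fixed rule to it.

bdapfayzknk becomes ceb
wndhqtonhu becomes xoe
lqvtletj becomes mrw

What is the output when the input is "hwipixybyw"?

ixj

Looking at the pairs, the operation is to shift every letter 1 place forward in the alphabet (wrapping around), then keep only the first 3 characters.
Working it through for "hwipixybyw": intermediate "ixjqjyzczx", final "ixj".
(Check on "wndhqtonhu": → "xoeirupoiv" → "xoe" ✓)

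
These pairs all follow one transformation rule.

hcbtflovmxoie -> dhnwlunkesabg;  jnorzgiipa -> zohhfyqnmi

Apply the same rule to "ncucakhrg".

fqgjzbtbm

What's happening: reverse the string, then shift every letter 1 place backward in the alphabet (wrapping around).
On "ncucakhrg" that produces "fqgjzbtbm".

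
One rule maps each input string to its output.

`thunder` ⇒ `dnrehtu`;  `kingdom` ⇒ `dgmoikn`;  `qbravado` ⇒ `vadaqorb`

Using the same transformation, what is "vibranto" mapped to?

Looking at the pairs, the operation is to move the first 3 characters to the end (rotate left by 3), then swap each adjacent pair of characters (1↔2, 3↔4, ...).
Applying that to "vibranto" gives "artnvobi".

artnvobi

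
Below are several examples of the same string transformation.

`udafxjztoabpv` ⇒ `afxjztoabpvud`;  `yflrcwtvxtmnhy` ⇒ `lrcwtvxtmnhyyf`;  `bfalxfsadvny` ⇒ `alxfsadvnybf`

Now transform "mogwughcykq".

gwughcykqmo

Each output is the input with this applied: move the first 2 characters to the end (rotate left by 2).
Applying that to "mogwughcykq" gives "gwughcykqmo".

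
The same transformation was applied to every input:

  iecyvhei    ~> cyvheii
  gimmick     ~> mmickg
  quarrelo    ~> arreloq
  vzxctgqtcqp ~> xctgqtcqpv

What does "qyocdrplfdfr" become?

ocdrplfdfrq

The rule is to move the first character to the end, then delete the first character.
"qyocdrplfdfr" → "yocdrplfdfrq" → "ocdrplfdfrq".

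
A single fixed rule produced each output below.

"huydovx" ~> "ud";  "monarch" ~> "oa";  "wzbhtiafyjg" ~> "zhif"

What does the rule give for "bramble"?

rm

In each case the input is transformed by: delete the last 2 characters, then keep every other character starting from the second (positions 2nd, 4th, 6th, ...).
Applying that to "bramble" gives "rm".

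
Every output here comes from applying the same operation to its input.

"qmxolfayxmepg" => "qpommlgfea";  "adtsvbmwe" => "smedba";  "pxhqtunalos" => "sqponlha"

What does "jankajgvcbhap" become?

kjjhgcbaaa

Each output is the input with this applied: sort the characters into reverse alphabetical order, then delete the first 3 characters.
"jankajgvcbhap" → "vpnkjjhgcbaaa" → "kjjhgcbaaa".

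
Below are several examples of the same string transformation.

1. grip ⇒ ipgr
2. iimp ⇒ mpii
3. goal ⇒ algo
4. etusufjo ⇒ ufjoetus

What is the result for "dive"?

The pattern: swap the front and back halves of the string.
On "dive" that produces "vedi".

vedi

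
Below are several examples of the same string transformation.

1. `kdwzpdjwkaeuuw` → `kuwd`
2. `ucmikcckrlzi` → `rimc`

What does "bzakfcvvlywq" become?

Each output is the input with this applied: keep one character in every 3, starting at position 3 (positions 3rd, 6th, 9th, ...), then move the first 2 characters to the end (rotate left by 2).
On "bzakfcvvlywq": the first step gives "aclq", and the second then gives "lqac".
(Check on "ucmikcckrlzi": → "mcri" → "rimc" ✓)

lqac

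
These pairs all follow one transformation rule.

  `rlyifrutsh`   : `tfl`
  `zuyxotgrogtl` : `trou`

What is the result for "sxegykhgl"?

What's happening: keep one character in every 3, starting at position 2 (positions 2nd, 5th, 8th, ...), then reverse the string.
Starting from "sxegykhgl": after the first operation, "xyg"; after the second, "gyx".

gyx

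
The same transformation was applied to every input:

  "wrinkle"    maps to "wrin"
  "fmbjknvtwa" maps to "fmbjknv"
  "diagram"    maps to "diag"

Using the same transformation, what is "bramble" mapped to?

bram

The pattern: delete the last 3 characters.
"bramble" → "bram".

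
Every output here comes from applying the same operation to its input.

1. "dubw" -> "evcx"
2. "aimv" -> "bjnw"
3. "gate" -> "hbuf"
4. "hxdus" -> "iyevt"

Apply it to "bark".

Rule — shift every letter 1 place forward in the alphabet (wrapping around).
So "bark" becomes "cbsl".

cbsl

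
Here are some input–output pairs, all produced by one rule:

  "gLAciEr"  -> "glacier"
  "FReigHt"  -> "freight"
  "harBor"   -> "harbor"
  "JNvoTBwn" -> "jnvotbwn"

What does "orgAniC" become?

Each output is the input with this applied: convert every letter to lowercase.
"orgAniC" → "organic".

organic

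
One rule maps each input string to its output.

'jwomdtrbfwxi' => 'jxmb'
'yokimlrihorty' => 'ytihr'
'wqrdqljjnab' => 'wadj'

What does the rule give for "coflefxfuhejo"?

cjlux

The pattern: take characters alternately from the front and the back (1st, last, 2nd, 2nd-last, ...), then keep one character in every 3, starting at position 1 (positions 1st, 4th, 7th, ...).
On "coflefxfuhejo" that produces "cjlux".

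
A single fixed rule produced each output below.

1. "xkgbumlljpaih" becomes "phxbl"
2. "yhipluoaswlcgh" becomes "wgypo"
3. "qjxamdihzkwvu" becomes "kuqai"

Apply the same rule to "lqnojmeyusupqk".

sqloe

Each output is the input with this applied: keep one character in every 3, starting at position 1 (positions 1st, 4th, 7th, ...), then move the first 3 characters to the end (rotate left by 3).
"lqnojmeyusupqk" → "loesq" → "sqloe".
(Check on "yhipluoaswlcgh": → "ypowg" → "wgypo" ✓)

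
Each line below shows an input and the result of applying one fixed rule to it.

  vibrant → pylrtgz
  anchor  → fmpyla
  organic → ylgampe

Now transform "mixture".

rspckgv

Rule — shift every letter 2 places backward in the alphabet (wrapping around), then move the first 3 characters to the end (rotate left by 3).
"mixture" → "kgvrspc" → "rspckgv".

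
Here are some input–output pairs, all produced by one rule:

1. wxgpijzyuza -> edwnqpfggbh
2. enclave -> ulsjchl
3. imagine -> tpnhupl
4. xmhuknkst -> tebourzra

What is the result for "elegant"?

What's happening: shift every letter 7 places forward in the alphabet (wrapping around), then swap each adjacent pair of characters (1↔2, 3↔4, ...).
For "elegant", step one produces "lslnhua"; step two turns that into "slnluha".
(Check on "xmhuknkst": → "etobrurza" → "tebourzra" ✓)

slnluha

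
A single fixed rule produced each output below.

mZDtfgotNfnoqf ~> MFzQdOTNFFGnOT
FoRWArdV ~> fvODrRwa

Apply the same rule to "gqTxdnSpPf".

GFQptPXsDN

In each case the input is transformed by: take characters alternately from the front and the back (1st, last, 2nd, 2nd-last, ...), then flip the case of every letter.
Applying both steps to "gqTxdnSpPf": "gfqPTpxSdn", then "GFQptPXsDN".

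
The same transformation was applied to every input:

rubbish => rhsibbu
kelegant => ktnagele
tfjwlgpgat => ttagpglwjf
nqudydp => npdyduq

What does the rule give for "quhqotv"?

qvtoqhu

Rule — move the first character to the end, then reverse the string.
"quhqotv" → "uhqotvq" → "qvtoqhu".
(Check on "nqudydp": → "qudydpn" → "npdyduq" ✓)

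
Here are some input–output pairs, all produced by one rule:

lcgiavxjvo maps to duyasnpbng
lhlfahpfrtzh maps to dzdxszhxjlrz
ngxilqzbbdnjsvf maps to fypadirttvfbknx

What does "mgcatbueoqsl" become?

In each case the input is transformed by: shift every letter 8 places backward in the alphabet (wrapping around).
"mgcatbueoqsl" → "eyusltmwgikd".

eyusltmwgikd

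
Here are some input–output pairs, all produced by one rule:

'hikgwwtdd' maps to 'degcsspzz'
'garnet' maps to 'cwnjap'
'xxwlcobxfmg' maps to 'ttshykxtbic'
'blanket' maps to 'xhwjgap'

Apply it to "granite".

In each case the input is transformed by: shift every letter 4 places backward in the alphabet (wrapping around).
Applying that to "granite" gives "cnwjepa".

cnwjepa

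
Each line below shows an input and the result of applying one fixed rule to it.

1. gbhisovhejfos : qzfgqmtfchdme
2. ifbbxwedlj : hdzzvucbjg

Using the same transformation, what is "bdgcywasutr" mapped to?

pbeawuyqsrz

Rule — shift every letter 2 places backward in the alphabet (wrapping around), then swap the first and last characters.
Working it through for "bdgcywasutr": intermediate "zbeawuyqsrp", final "pbeawuyqsrz".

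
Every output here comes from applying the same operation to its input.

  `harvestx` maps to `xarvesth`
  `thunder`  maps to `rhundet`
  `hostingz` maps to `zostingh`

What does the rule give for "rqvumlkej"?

Looking at the pairs, the operation is to swap the first and last characters.
So "rqvumlkej" becomes "jqvumlker".

jqvumlker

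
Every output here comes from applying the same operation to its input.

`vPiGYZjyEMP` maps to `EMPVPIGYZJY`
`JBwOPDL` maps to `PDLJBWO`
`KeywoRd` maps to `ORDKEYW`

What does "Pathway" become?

WAYPATH

The pattern: move the last 3 characters to the front (rotate right by 3), then convert every letter to uppercase.
Starting from "Pathway": after the first operation, "wayPath"; after the second, "WAYPATH".
(Check on "KeywoRd": → "oRdKeyw" → "ORDKEYW" ✓)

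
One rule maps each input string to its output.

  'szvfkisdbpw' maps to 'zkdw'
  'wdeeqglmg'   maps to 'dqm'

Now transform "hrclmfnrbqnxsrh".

rmrnr

The rule is to keep one character in every 3, starting at position 2 (positions 2nd, 5th, 8th, ...).
For "hrclmfnrbqnxsrh" the result is "rmrnr".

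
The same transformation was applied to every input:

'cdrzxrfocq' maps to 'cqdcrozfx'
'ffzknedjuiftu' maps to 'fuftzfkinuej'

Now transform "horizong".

Each output is the input with this applied: take characters alternately from the front and the back (1st, last, 2nd, 2nd-last, ...), then delete the last character.
For "horizong", step one produces "hgonroiz"; step two turns that into "hgonroi".

hgonroi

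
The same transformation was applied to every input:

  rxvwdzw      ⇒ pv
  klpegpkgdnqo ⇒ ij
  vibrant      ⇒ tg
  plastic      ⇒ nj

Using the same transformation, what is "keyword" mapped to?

ic

In each case the input is transformed by: shift every letter 2 places backward in the alphabet (wrapping around), then keep only the first 2 characters.
Applying both steps to "keyword": "icwumpb", then "ic".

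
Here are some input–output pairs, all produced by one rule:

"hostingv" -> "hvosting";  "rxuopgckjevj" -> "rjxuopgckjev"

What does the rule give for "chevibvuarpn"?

cnhevibvuarp

In each case the input is transformed by: swap the first and last characters, then move the last character to the front.
Working it through for "chevibvuarpn": intermediate "nhevibvuarpc", final "cnhevibvuarp".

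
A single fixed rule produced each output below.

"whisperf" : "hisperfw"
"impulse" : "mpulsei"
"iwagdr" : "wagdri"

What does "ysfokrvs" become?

sfokrvsy

The transformation: move the first character to the end.
Doing the same to "ysfokrvs": "sfokrvsy".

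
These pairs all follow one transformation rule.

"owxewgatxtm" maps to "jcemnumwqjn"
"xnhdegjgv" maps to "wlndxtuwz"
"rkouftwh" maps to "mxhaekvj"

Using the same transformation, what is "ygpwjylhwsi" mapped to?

The rule is to move the last 2 characters to the front (rotate right by 2), then shift every letter 10 places backward in the alphabet (wrapping around).
Applying both steps to "ygpwjylhwsi": "siygpwjylhw", then "iyowfmzobxm".
(Check on "owxewgatxtm": → "tmowxewgatx" → "jcemnumwqjn" ✓)

iyowfmzobxm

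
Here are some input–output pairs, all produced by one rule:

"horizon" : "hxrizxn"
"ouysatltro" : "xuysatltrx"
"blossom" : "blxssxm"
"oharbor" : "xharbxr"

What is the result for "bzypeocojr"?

bzypexcxjr

The pattern: replace every "o" with "x".
Doing the same to "bzypeocojr": "bzypexcxjr".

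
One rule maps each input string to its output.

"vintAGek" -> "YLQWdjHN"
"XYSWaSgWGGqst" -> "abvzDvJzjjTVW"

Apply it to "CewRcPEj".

Rule — flip the case of every letter, then shift every letter 3 places forward in the alphabet (wrapping around).
"CewRcPEj" → "cEWrCpeJ" → "fHZuFshM".

fHZuFshM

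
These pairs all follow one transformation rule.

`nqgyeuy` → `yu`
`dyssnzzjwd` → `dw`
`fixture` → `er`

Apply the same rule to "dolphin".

ni

In each case the input is transformed by: reverse the string, then keep only the first 2 characters.
Working it through for "dolphin": intermediate "nihplod", final "ni".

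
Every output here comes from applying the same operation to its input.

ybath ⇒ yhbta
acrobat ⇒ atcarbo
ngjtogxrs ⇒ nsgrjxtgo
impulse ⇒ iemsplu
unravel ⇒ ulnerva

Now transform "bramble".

What's happening: take characters alternately from the front and the back (1st, last, 2nd, 2nd-last, ...).
Applying that to "bramble" gives "berlabm".

berlabm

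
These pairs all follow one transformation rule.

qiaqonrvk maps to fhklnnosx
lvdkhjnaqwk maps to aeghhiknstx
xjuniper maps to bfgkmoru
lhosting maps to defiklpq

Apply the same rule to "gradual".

adiorxx

Each output is the input with this applied: shift every letter 3 places backward in the alphabet (wrapping around), then sort the characters into alphabetical order.
Applying both steps to "gradual": "doxarxi", then "adiorxx".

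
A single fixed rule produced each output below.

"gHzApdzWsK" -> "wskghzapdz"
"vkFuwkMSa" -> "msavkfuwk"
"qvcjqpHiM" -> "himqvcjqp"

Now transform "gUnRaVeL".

velgunra

In each case the input is transformed by: move the last 3 characters to the front (rotate right by 3), then convert every letter to lowercase.
For "gUnRaVeL", step one produces "VeLgUnRa"; step two turns that into "velgunra".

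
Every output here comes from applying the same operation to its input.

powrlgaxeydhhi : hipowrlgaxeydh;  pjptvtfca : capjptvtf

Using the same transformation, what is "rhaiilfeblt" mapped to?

Rule — move the last 2 characters to the front (rotate right by 2).
Doing the same to "rhaiilfeblt": "ltrhaiilfeb".

ltrhaiilfeb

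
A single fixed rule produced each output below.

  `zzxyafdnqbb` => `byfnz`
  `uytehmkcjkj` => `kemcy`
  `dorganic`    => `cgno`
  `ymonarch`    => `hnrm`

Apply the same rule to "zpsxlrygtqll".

In each case the input is transformed by: keep every other character starting from the second (positions 2nd, 4th, 6th, ...), then swap the first and last characters.
For "zpsxlrygtqll", step one produces "pxrgql"; step two turns that into "lxrgqp".
(Check on "dorganic": → "ognc" → "cgno" ✓)

lxrgqp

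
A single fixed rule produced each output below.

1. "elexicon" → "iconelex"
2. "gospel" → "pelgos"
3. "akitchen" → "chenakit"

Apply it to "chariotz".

Looking at the pairs, the operation is to swap the front and back halves of the string.
So "chariotz" becomes "iotzchar".

iotzchar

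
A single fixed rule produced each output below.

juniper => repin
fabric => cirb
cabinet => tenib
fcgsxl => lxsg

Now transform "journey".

yenru

In each case the input is transformed by: reverse the string, then delete the last 2 characters.
Doing the same to "journey": "yenru".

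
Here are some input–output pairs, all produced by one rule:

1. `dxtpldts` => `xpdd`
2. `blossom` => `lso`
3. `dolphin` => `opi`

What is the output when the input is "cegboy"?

The pattern: swap the first and last characters, then keep every other character starting from the second (positions 2nd, 4th, 6th, ...).
For "cegboy", step one produces "yegboc"; step two turns that into "ebc".

ebc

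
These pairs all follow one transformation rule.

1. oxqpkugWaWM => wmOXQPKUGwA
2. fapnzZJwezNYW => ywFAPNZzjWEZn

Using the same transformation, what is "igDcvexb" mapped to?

The rule is to move the last 2 characters to the front (rotate right by 2), then flip the case of every letter.
Working it through for "igDcvexb": intermediate "xbigDcve", final "XBIGdCVE".

XBIGdCVE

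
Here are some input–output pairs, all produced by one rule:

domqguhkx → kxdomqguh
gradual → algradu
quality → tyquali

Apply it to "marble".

Each output is the input with this applied: move the last 2 characters to the front (rotate right by 2).
Doing the same to "marble": "lemarb".

lemarb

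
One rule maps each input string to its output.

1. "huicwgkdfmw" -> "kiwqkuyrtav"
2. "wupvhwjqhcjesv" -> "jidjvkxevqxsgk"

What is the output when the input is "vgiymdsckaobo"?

The pattern: shift every letter 12 places backward in the alphabet (wrapping around), then swap the first and last characters.
Working it through for "vgiymdsckaobo": intermediate "juwmargqyocpc", final "cuwmargqyocpj".

cuwmargqyocpj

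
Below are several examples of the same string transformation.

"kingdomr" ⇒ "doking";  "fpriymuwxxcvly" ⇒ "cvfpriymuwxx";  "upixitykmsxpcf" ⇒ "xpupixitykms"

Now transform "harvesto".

esharv

The pattern: delete the last 2 characters, then move the last 2 characters to the front (rotate right by 2).
Starting from "harvesto": after the first operation, "harves"; after the second, "esharv".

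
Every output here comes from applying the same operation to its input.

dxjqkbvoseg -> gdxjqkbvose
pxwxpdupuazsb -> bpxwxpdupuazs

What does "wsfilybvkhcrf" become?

The transformation: move the last character to the front.
"wsfilybvkhcrf" → "fwsfilybvkhcr".

fwsfilybvkhcr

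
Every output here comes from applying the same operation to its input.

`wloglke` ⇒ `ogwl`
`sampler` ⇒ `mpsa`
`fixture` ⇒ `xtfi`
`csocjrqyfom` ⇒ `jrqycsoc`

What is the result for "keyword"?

ywke

The rule is to delete the last 3 characters, then swap the front and back halves of the string.
Doing the same to "keyword": "ywke".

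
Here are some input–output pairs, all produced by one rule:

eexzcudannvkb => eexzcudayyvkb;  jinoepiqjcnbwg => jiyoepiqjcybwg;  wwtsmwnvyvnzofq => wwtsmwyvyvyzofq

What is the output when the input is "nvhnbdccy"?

Looking at the pairs, the operation is to replace every "n" with "y".
Doing the same to "nvhnbdccy": "yvhybdccy".

yvhybdccy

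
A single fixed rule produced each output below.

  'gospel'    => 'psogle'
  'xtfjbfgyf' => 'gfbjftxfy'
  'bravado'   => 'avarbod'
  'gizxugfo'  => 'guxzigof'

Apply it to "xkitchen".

Looking at the pairs, the operation is to reverse the string, then move the first 2 characters to the end (rotate left by 2).
Working it through for "xkitchen": intermediate "nehctikx", final "hctikxne".
(Check on "gizxugfo": → "ofguxzig" → "guxzigof" ✓)

hctikxne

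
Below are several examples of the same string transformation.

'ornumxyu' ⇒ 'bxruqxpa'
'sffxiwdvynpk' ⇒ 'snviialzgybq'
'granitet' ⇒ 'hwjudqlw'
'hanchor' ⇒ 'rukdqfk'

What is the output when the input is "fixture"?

Each output is the input with this applied: shift every letter 3 places forward in the alphabet (wrapping around), then move the last 2 characters to the front (rotate right by 2).
Starting from "fixture": after the first operation, "ilawxuh"; after the second, "uhilawx".

uhilawx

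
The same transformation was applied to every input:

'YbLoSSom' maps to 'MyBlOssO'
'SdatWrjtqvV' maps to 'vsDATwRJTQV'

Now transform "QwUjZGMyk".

In each case the input is transformed by: flip the case of every letter, then move the last character to the front.
Working it through for "QwUjZGMyk": intermediate "qWuJzgmYK", final "KqWuJzgmY".

KqWuJzgmY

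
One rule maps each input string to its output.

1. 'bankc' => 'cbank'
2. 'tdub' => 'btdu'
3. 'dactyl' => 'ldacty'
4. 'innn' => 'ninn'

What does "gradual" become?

What's happening: move the last character to the front.
Applying that to "gradual" gives "lgradua".

lgradua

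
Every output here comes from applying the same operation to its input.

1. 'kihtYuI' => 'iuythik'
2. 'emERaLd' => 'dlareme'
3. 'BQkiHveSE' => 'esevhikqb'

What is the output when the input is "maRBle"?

elbram

The pattern: reverse the string, then convert every letter to lowercase.
For "maRBle", step one produces "elBRam"; step two turns that into "elbram".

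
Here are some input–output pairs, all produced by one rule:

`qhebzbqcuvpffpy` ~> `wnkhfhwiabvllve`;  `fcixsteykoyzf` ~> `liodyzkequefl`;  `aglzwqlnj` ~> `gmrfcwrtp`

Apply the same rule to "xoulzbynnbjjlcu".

duarfhetthppria

The pattern: shift every letter 6 places forward in the alphabet (wrapping around).
For "xoulzbynnbjjlcu" the result is "duarfhetthppria".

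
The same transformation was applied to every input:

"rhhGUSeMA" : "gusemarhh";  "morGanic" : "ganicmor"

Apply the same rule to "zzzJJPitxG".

Rule — move the first 3 characters to the end (rotate left by 3), then convert every letter to lowercase.
On "zzzJJPitxG": the first step gives "JJPitxGzzz", and the second then gives "jjpitxgzzz".

jjpitxgzzz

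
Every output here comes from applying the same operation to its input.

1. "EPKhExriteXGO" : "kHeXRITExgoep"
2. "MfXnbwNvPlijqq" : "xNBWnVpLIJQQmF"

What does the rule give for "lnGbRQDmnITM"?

The pattern: flip the case of every letter, then move the first 2 characters to the end (rotate left by 2).
Starting from "lnGbRQDmnITM": after the first operation, "LNgBrqdMNitm"; after the second, "gBrqdMNitmLN".

gBrqdMNitmLN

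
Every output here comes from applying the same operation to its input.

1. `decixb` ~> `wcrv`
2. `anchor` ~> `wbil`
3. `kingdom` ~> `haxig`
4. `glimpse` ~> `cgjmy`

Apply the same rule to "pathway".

nbqus

Each output is the input with this applied: shift every letter 6 places backward in the alphabet (wrapping around), then delete the first 2 characters.
Working it through for "pathway": intermediate "junbqus", final "nbqus".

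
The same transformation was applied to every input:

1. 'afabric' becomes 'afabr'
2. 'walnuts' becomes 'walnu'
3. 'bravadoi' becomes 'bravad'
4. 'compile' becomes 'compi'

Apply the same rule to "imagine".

imagi

The pattern: delete the last 2 characters.
Doing the same to "imagine": "imagi".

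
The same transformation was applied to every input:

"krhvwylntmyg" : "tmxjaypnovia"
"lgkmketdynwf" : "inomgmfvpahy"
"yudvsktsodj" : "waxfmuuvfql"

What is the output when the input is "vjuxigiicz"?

lxzwikkkbe

In each case the input is transformed by: swap each adjacent pair of characters (1↔2, 3↔4, ...), then shift every letter 2 places forward in the alphabet (wrapping around).
Applying both steps to "vjuxigiicz": "jvxugiiizc", then "lxzwikkkbe".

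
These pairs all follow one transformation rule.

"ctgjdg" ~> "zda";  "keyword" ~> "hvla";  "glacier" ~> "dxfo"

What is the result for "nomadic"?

In each case the input is transformed by: shift every letter 3 places backward in the alphabet (wrapping around), then keep every other character starting from the first (positions 1st, 3rd, 5th, ...).
Working it through for "nomadic": intermediate "kljxafz", final "kjaz".

kjaz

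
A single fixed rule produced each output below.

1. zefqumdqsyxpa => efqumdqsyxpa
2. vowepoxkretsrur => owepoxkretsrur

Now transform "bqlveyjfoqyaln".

qlveyjfoqyaln

The pattern: delete the first character.
On "bqlveyjfoqyaln" that produces "qlveyjfoqyaln".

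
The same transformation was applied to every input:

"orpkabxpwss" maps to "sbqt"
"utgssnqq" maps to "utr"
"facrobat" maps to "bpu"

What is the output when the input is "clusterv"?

muw

Each output is the input with this applied: keep one character in every 3, starting at position 2 (positions 2nd, 5th, 8th, ...), then shift every letter 1 place forward in the alphabet (wrapping around).
On "clusterv": the first step gives "ltv", and the second then gives "muw".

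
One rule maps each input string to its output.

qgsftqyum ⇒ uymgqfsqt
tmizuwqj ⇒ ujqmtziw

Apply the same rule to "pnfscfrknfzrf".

Each output is the input with this applied: swap each adjacent pair of characters (1↔2, 3↔4, ...), then move the last 3 characters to the front (rotate right by 3).
Working it through for "pnfscfrknfzrf": intermediate "npsffckrfnrzf", final "rzfnpsffckrfn".

rzfnpsffckrfn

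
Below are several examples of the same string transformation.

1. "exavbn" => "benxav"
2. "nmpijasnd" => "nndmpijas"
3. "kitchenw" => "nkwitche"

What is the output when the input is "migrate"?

The pattern: swap the first and last characters, then move the last 2 characters to the front (rotate right by 2).
"migrate" → "eigratm" → "tmeigra".

tmeigra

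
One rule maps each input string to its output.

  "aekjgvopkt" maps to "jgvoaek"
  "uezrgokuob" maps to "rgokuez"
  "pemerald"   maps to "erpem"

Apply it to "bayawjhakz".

Rule — delete the last 3 characters, then move the first 3 characters to the end (rotate left by 3).
Starting from "bayawjhakz": after the first operation, "bayawjh"; after the second, "awjhbay".

awjhbay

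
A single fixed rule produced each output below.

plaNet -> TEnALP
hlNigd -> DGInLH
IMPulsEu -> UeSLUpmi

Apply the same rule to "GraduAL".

laUDARg

The pattern: reverse the string, then flip the case of every letter.
For "GraduAL", step one produces "LAudarG"; step two turns that into "laUDARg".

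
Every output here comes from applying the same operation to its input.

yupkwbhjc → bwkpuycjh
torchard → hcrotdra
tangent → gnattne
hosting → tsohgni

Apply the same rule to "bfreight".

The transformation: move the last 3 characters to the front (rotate right by 3), then reverse the string.
So "bfreight" becomes "ierfbthg".
(Check on "torchard": → "ardtorch" → "hcrotdra" ✓)

ierfbthg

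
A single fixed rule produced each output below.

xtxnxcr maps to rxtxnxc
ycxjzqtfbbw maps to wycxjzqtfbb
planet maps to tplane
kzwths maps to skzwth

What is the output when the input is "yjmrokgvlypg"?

The rule is to move the last character to the front.
Doing the same to "yjmrokgvlypg": "gyjmrokgvlyp".

gyjmrokgvlyp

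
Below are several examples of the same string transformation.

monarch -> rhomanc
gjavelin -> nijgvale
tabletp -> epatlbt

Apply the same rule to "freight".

The pattern: swap each adjacent pair of characters (1↔2, 3↔4, ...), then move the last 2 characters to the front (rotate right by 2).
Applying both steps to "freight": "rfiehgt", then "gtrfieh".

gtrfieh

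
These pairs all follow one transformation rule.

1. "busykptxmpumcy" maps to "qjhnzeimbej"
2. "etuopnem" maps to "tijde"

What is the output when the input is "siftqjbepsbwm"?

hxuifyqteh

What's happening: shift every letter 11 places backward in the alphabet (wrapping around), then delete the last 3 characters.
"siftqjbepsbwm" → "hxuifyqtehqlb" → "hxuifyqteh".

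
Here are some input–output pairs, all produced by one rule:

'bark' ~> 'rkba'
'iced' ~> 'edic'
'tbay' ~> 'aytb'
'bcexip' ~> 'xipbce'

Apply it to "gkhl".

hlgk

The transformation: swap the front and back halves of the string.
Applying that to "gkhl" gives "hlgk".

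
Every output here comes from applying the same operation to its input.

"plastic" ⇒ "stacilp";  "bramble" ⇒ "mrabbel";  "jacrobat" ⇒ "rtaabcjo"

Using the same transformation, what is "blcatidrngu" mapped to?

In each case the input is transformed by: sort the characters into alphabetical order, then move the last 2 characters to the front (rotate right by 2).
On "blcatidrngu": the first step gives "abcdgilnrtu", and the second then gives "tuabcdgilnr".
(Check on "plastic": → "acilpst" → "stacilp" ✓)

tuabcdgilnr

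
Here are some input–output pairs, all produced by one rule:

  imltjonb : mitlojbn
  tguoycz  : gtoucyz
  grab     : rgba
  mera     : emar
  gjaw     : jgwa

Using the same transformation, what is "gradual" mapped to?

The transformation: swap each adjacent pair of characters (1↔2, 3↔4, ...).
Doing the same to "gradual": "rgdaaul".

rgdaaul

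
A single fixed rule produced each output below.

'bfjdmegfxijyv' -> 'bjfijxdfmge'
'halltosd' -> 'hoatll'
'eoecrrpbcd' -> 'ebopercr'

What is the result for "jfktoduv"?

Each output is the input with this applied: delete the last 2 characters, then take characters alternately from the front and the back (1st, last, 2nd, 2nd-last, ...).
On "jfktoduv": the first step gives "jfktod", and the second then gives "jdfokt".
(Check on "eoecrrpbcd": → "eoecrrpb" → "ebopercr" ✓)

jdfokt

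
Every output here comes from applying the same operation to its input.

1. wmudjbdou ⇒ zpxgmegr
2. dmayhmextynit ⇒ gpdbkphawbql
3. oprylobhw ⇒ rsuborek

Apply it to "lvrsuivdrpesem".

oyuvxlygushvh

The transformation: shift every letter 3 places forward in the alphabet (wrapping around), then delete the last character.
Doing the same to "lvrsuivdrpesem": "oyuvxlygushvh".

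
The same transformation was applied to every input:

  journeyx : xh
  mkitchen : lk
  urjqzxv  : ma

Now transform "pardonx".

uq

Rule — shift every letter 3 places forward in the alphabet (wrapping around), then keep one character in every 3, starting at position 3 (positions 3rd, 6th, 9th, ...).
Starting from "pardonx": after the first operation, "sdugrqa"; after the second, "uq".
(Check on "mkitchen": → "pnlwfkhq" → "lk" ✓)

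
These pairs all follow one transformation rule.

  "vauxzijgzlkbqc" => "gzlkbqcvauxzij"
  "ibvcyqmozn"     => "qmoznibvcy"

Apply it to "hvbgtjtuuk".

Rule — swap the front and back halves of the string.
Applying that to "hvbgtjtuuk" gives "jtuukhvbgt".

jtuukhvbgt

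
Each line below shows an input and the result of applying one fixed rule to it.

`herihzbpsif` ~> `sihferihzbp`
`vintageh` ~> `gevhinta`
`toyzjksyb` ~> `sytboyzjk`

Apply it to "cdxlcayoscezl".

In each case the input is transformed by: swap the first and last characters, then move the last 3 characters to the front (rotate right by 3).
Starting from "cdxlcayoscezl": after the first operation, "ldxlcayoscezc"; after the second, "ezcldxlcayosc".

ezcldxlcayosc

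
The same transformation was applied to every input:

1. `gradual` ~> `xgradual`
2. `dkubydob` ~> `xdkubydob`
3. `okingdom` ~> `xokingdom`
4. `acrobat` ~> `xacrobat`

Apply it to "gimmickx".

xgimmickx

Each output is the input with this applied: prepend "x".
"gimmickx" → "xgimmickx".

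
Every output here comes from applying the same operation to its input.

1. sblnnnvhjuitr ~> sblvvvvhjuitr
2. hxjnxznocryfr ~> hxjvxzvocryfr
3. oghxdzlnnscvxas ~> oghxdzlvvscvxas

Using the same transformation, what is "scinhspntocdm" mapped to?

scivhspvtocdm

Rule — replace every "n" with "v".
Doing the same to "scinhspntocdm": "scivhspvtocdm".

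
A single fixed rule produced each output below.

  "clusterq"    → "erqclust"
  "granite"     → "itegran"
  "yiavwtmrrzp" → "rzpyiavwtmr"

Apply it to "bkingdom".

The pattern: move the last 3 characters to the front (rotate right by 3).
Applying that to "bkingdom" gives "dombking".

dombking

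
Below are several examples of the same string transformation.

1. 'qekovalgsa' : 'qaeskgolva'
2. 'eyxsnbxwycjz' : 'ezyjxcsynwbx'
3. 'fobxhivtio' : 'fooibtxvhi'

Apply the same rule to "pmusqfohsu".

pumsuhsoqf

The transformation: take characters alternately from the front and the back (1st, last, 2nd, 2nd-last, ...).
Doing the same to "pmusqfohsu": "pumsuhsoqf".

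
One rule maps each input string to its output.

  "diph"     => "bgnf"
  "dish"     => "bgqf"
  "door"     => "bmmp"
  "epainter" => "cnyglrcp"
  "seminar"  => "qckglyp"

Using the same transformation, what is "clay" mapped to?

Each output is the input with this applied: shift every letter 2 places backward in the alphabet (wrapping around).
"clay" → "ajyw".

ajyw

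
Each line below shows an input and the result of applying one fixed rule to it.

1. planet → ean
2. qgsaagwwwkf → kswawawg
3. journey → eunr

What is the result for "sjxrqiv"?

ixqr

Each output is the input with this applied: take characters alternately from the front and the back (1st, last, 2nd, 2nd-last, ...), then delete the first 3 characters.
On "sjxrqiv": the first step gives "svjixqr", and the second then gives "ixqr".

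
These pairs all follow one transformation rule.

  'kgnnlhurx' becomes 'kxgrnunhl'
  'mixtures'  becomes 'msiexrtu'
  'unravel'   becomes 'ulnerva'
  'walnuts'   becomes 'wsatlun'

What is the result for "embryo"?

The rule is to take characters alternately from the front and the back (1st, last, 2nd, 2nd-last, ...).
Doing the same to "embryo": "eomybr".

eomybr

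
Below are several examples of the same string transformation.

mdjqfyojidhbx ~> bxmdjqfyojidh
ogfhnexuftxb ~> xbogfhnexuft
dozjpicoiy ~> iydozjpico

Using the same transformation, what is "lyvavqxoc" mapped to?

oclyvavqx

Looking at the pairs, the operation is to move the last 2 characters to the front (rotate right by 2).
Doing the same to "lyvavqxoc": "oclyvavqx".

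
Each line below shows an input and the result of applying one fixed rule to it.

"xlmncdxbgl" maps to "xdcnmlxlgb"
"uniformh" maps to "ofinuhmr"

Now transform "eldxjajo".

jxdleoja

Looking at the pairs, the operation is to reverse the string, then move the first 3 characters to the end (rotate left by 3).
On "eldxjajo": the first step gives "ojajxdle", and the second then gives "jxdleoja".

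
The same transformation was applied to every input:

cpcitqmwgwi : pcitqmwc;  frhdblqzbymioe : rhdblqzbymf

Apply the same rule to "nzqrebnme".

In each case the input is transformed by: delete the last 3 characters, then move the first character to the end.
Working it through for "nzqrebnme": intermediate "nzqreb", final "zqrebn".

zqrebn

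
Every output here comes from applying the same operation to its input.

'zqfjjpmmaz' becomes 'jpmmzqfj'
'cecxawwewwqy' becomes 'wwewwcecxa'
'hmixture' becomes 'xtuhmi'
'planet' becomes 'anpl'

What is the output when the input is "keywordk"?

Each output is the input with this applied: delete the last 2 characters, then swap the front and back halves of the string.
On "keywordk" that produces "workey".

workey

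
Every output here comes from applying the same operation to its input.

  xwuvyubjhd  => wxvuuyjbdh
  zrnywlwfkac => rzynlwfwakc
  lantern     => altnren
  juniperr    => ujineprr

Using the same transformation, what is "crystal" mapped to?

The rule is to swap each adjacent pair of characters (1↔2, 3↔4, ...).
So "crystal" becomes "rcsyatl".

rcsyatl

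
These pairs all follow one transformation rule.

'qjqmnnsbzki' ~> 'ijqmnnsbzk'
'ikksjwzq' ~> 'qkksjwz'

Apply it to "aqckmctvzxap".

Each output is the input with this applied: delete the first character, then move the last character to the front.
"aqckmctvzxap" → "qckmctvzxap" → "pqckmctvzxa".

pqckmctvzxa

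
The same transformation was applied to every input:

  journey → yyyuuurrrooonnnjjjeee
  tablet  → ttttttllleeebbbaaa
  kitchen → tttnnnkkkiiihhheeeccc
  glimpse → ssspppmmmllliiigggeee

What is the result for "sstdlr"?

Looking at the pairs, the operation is to sort the characters into reverse alphabetical order, then repeat every character 3 times.
On "sstdlr": the first step gives "tssrld", and the second then gives "tttssssssrrrlllddd".

tttssssssrrrlllddd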